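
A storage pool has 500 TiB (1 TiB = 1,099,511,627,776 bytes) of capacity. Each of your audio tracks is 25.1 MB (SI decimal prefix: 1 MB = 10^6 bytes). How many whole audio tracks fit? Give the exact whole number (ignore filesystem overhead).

21,902,622

Capacity: 500 TiB = 549,755,813,888,000 bytes
Per item: 25.1 MB = 25,100,000 bytes
⌊549,755,813,888,000 / 25,100,000⌋ = 21,902,622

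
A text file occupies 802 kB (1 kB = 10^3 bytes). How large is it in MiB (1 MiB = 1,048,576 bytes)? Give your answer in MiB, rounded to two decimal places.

0.76 MiB

802 kB = 802 × 10^3 bytes = 802,000 bytes
1 MiB = 1,048,576 bytes
802,000 / 1,048,576 = 0.76 MiB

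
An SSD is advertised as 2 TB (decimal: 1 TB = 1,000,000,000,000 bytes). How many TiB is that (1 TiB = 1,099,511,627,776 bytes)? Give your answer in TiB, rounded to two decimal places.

1.82 TiB

2 TB = 2 × 10^12 bytes = 2,000,000,000,000 bytes
1 TiB = 1,099,511,627,776 bytes
2,000,000,000,000 / 1,099,511,627,776 = 1.82 TiB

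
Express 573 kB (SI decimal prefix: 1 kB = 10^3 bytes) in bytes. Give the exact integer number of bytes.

573 × 1,000 = 573,000 bytes  (1 kB = 10^3 bytes)

573,000 bytes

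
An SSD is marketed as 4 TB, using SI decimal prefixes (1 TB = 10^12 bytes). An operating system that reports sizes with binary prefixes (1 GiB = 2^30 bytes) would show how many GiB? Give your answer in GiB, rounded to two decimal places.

4 TB × 1,000,000,000,000 bytes/TB = 4,000,000,000,000 bytes
1 GiB = 1,073,741,824 bytes
4,000,000,000,000 / 1,073,741,824 = 3,725.29 GiB

3,725.29 GiB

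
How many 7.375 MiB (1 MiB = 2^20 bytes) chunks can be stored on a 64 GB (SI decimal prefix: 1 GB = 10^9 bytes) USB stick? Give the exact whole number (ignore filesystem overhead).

Capacity: 64 GB = 64,000,000,000 bytes
Per item: 7.375 MiB = 7,733,248 bytes
⌊64,000,000,000 / 7,733,248⌋ = 8,275

8,275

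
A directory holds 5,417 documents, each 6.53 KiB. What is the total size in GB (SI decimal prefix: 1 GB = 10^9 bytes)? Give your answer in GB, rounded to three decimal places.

0.036 GB

Total = 5,417 × 6.53 KiB = 35373.01 KiB
= 35373.01 × 1,024 bytes = 36,221,962.24 bytes
1 GB = 1,000,000,000 bytes
36,221,962.24 / 1,000,000,000 = 0.036 GB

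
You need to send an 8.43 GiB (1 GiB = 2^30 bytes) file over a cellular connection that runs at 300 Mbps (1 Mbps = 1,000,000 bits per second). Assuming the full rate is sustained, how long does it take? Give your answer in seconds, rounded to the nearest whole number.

241 seconds

8.43 GiB = 9,051,643,576.32 bytes = 72,413,148,610.56 bits
300 Mbps = 300,000,000 bits/s
time = 72,413,148,610.56 / 300,000,000 = 241 s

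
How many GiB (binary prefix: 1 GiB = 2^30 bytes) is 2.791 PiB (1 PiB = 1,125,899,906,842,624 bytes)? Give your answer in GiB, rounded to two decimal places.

2.791 PiB = 2.791 × 2^50 bytes = 3,142,386,639,997,763.584 bytes
1 GiB = 1,073,741,824 bytes
3,142,386,639,997,763.584 / 1,073,741,824 = 2,926,575.62 GiB

2,926,575.62 GiB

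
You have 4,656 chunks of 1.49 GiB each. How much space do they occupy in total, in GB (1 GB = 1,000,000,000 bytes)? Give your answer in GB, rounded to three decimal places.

7,449.019 GB

Total = 4,656 × 1.49 GiB = 6937.44 GiB
= 6937.44 × 1,073,741,824 bytes = 7,449,019,479,490.56 bytes
1 GB = 1,000,000,000 bytes
7,449,019,479,490.56 / 1,000,000,000 = 7,449.019 GB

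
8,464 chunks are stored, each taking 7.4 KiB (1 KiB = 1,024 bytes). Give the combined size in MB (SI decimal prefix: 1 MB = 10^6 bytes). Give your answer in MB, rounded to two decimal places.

Total = 8,464 × 7.4 KiB = 62633.6 KiB
= 62633.6 × 1,024 bytes = 64,136,806.4 bytes
1 MB = 1,000,000 bytes
64,136,806.4 / 1,000,000 = 64.14 MB

64.14 MB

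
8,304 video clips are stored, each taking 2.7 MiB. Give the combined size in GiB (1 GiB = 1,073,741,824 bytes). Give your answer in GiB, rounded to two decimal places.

Total = 8,304 × 2.7 MiB = 22420.8 MiB
= 22420.8 × 1,048,576 bytes = 23,509,912,780.8 bytes
1 GiB = 1,073,741,824 bytes
23,509,912,780.8 / 1,073,741,824 = 21.90 GiB

21.90 GiB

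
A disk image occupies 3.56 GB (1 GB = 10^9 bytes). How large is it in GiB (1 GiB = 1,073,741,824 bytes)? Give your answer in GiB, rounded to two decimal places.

3.32 GiB

3.56 GB × 1,000,000,000 bytes/GB = 3,560,000,000 bytes
1 GiB = 1,073,741,824 bytes
3,560,000,000 / 1,073,741,824 = 3.32 GiB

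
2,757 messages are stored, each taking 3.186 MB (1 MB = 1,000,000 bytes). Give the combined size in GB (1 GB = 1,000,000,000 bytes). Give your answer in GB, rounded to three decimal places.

Total = 2,757 × 3.186 MB = 8783.802 MB
= 8783.802 × 1,000,000 bytes = 8,783,802,000 bytes
1 GB = 1,000,000,000 bytes
8,783,802,000 / 1,000,000,000 = 8.784 GB

8.784 GB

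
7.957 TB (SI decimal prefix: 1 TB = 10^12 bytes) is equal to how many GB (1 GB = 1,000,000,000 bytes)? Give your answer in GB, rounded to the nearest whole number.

7.957 TB × 1,000,000,000,000 bytes/TB = 7,957,000,000,000 bytes
1 GB = 1,000,000,000 bytes
7,957,000,000,000 / 1,000,000,000 = 7,957 GB

7,957 GB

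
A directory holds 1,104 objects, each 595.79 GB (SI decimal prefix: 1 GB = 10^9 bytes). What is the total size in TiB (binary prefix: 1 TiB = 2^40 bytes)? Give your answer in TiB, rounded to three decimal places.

Total = 1,104 × 595.79 GB = 657752.16 GB
= 657752.16 × 1,000,000,000 bytes = 657,752,160,000,000 bytes
1 TiB = 1,099,511,627,776 bytes
657,752,160,000,000 / 1,099,511,627,776 = 598.222 TiB

598.222 TiB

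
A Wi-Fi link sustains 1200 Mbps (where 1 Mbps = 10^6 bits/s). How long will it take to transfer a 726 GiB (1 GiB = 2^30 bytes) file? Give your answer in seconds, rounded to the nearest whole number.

5,197 seconds

726 GiB = 779,536,564,224 bytes = 6,236,292,513,792 bits
1200 Mbps = 1,200,000,000 bits/s
time = 6,236,292,513,792 / 1,200,000,000 = 5,197 s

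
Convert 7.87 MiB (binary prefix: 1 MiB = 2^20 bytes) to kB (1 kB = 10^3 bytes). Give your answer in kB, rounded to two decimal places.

8,252.29 kB

7.87 MiB = 7.87 × 2^20 bytes = 8,252,293.12 bytes
1 kB = 10^3 bytes = 1,000 bytes
8,252,293.12 / 1,000 = 8,252.29 kB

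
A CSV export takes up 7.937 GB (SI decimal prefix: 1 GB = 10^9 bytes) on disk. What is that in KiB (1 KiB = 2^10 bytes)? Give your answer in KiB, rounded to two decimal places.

7,750,976.56 KiB

7.937 GB = 7.937 × 10^9 bytes = 7,937,000,000 bytes
1 KiB = 2^10 bytes = 1,024 bytes
7,937,000,000 / 1,024 = 7,750,976.56 KiB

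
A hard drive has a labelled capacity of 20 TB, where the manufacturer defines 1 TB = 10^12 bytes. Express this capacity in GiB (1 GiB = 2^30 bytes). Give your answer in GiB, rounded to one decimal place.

18,626.5 GiB

20 TB = 20 × 10^12 bytes = 20,000,000,000,000 bytes
1 GiB = 2^30 bytes = 1,073,741,824 bytes
20,000,000,000,000 / 1,073,741,824 = 18,626.5 GiB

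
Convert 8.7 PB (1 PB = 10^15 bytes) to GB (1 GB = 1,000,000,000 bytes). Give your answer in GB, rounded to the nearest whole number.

8.7 PB = 8.7 × 10^15 bytes = 8,700,000,000,000,000 bytes
1 GB = 10^9 bytes = 1,000,000,000 bytes
8,700,000,000,000,000 / 1,000,000,000 = 8,700,000 GB

8,700,000 GB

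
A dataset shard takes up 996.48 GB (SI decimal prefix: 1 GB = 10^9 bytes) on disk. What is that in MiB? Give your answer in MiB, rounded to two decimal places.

996.48 GB × 1,000,000,000 bytes/GB = 996,480,000,000 bytes
1 MiB = 2^20 bytes = 1,048,576 bytes
996,480,000,000 / 1,048,576 = 950,317.38 MiB

950,317.38 MiB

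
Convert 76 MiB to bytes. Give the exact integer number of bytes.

79,691,776 bytes

76 × 1,048,576 = 79,691,776 bytes  (1 MiB = 2^20 bytes)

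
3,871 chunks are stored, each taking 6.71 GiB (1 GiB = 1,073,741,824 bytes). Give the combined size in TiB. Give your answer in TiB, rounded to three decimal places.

Total = 3,871 × 6.71 GiB = 25974.41 GiB
= 25974.41 × 1,073,741,824 bytes = 27,889,810,370,723.84 bytes
1 TiB = 1,099,511,627,776 bytes
27,889,810,370,723.84 / 1,099,511,627,776 = 25.366 TiB

25.366 TiB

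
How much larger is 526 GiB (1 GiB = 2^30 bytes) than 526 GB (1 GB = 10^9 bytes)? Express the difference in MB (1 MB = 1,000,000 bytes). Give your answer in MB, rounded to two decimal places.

38,788.20 MB

526 GiB = 526 × 1,073,741,824 = 564,788,199,424 bytes
526 GB = 526 × 1,000,000,000 = 526,000,000,000 bytes
difference = 38,788,199,424 bytes
38,788,199,424 / 1,000,000 = 38,788.20 MB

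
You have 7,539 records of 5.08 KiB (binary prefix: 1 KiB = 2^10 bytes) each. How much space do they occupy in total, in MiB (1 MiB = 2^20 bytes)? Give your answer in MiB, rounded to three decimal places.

Total = 7,539 × 5.08 KiB = 38298.12 KiB
= 38298.12 × 1,024 bytes = 39,217,274.88 bytes
1 MiB = 1,048,576 bytes
39,217,274.88 / 1,048,576 = 37.401 MiB

37.401 MiB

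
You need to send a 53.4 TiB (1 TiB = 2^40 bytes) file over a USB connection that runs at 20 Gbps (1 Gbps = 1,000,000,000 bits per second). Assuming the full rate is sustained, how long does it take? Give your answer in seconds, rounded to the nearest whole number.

53.4 TiB = 58,713,920,923,238.4 bytes = 469,711,367,385,907.2 bits
20 Gbps = 20,000,000,000 bits/s
time = 469,711,367,385,907.2 / 20,000,000,000 = 23,486 s

23,486 seconds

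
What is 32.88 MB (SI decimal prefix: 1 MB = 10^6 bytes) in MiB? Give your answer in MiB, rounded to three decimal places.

31.357 MiB

32.88 MB × 1,000,000 bytes/MB = 32,880,000 bytes
1 MiB = 1,048,576 bytes
32,880,000 / 1,048,576 = 31.357 MiB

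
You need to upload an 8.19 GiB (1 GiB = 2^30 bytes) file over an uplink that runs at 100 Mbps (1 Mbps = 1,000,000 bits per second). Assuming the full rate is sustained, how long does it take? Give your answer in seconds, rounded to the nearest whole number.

704 seconds

8.19 GiB = 8,793,945,538.56 bytes = 70,351,564,308.48 bits
100 Mbps = 100,000,000 bits/s
time = 70,351,564,308.48 / 100,000,000 = 704 s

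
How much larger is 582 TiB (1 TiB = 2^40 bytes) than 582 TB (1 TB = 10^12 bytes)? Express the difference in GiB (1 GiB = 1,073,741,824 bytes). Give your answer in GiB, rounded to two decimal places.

582 TiB = 582 × 1,099,511,627,776 = 639,915,767,365,632 bytes
582 TB = 582 × 1,000,000,000,000 = 582,000,000,000,000 bytes
difference = 57,915,767,365,632 bytes
57,915,767,365,632 / 1,073,741,824 = 53,938.26 GiB

53,938.26 GiB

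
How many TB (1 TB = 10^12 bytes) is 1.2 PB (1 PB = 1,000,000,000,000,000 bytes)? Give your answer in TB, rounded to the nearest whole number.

1,200 TB

1.2 PB = 1.2 × 10^15 bytes = 1,200,000,000,000,000 bytes
1 TB = 1,000,000,000,000 bytes
1,200,000,000,000,000 / 1,000,000,000,000 = 1,200 TB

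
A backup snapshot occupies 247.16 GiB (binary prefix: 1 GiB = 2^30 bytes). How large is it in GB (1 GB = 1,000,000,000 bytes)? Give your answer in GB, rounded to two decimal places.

247.16 GiB = 247.16 × 2^30 bytes = 265,386,029,219.84 bytes
1 GB = 10^9 bytes = 1,000,000,000 bytes
265,386,029,219.84 / 1,000,000,000 = 265.39 GB

265.39 GB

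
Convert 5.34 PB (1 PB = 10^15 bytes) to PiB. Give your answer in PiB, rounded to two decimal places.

5.34 PB = 5.34 × 10^15 bytes = 5,340,000,000,000,000 bytes
1 PiB = 1,125,899,906,842,624 bytes
5,340,000,000,000,000 / 1,125,899,906,842,624 = 4.74 PiB

4.74 PiB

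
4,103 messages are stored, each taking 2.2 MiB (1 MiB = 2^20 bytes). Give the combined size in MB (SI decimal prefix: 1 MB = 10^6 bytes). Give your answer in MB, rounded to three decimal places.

9,465.076 MB

Total = 4,103 × 2.2 MiB = 9026.6 MiB
= 9026.6 × 1,048,576 bytes = 9,465,076,121.6 bytes
1 MB = 1,000,000 bytes
9,465,076,121.6 / 1,000,000 = 9,465.076 MB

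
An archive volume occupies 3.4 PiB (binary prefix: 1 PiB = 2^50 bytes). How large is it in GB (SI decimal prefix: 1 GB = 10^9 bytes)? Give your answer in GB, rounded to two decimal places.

3,828,059.68 GB

3.4 PiB × 1,125,899,906,842,624 bytes/PiB = 3,828,059,683,264,921.6 bytes
1 GB = 10^9 bytes = 1,000,000,000 bytes
3,828,059,683,264,921.6 / 1,000,000,000 = 3,828,059.68 GB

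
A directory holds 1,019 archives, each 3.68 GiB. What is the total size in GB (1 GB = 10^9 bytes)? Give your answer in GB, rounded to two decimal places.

4,026.45 GB

Total = 1,019 × 3.68 GiB = 3749.92 GiB
= 3749.92 × 1,073,741,824 bytes = 4,026,445,940,654.08 bytes
1 GB = 1,000,000,000 bytes
4,026,445,940,654.08 / 1,000,000,000 = 4,026.45 GB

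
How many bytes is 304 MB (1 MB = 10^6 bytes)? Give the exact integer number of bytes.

304,000,000 bytes

304 × 1,000,000 = 304,000,000 bytes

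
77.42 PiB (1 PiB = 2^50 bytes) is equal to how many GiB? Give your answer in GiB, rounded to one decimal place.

81,180,753.9 GiB

77.42 PiB = 77.42 × 2^50 bytes = 87,167,170,787,755,950.08 bytes
1 GiB = 2^30 bytes = 1,073,741,824 bytes
87,167,170,787,755,950.08 / 1,073,741,824 = 81,180,753.9 GiB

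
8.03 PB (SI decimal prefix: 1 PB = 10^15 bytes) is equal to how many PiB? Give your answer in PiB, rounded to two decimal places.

7.13 PiB

8.03 PB × 1,000,000,000,000,000 bytes/PB = 8,030,000,000,000,000 bytes
1 PiB = 1,125,899,906,842,624 bytes
8,030,000,000,000,000 / 1,125,899,906,842,624 = 7.13 PiB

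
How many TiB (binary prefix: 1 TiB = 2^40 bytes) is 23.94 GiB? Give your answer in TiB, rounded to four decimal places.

0.0234 TiB

23.94 GiB × 1,073,741,824 bytes/GiB = 25,705,379,266.56 bytes
1 TiB = 1,099,511,627,776 bytes
25,705,379,266.56 / 1,099,511,627,776 = 0.0234 TiB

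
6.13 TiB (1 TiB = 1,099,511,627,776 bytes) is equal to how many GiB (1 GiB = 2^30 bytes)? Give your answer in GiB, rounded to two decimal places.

6,277.12 GiB

6.13 TiB = 6.13 × 2^40 bytes = 6,740,006,278,266.88 bytes
1 GiB = 1,073,741,824 bytes
6,740,006,278,266.88 / 1,073,741,824 = 6,277.12 GiB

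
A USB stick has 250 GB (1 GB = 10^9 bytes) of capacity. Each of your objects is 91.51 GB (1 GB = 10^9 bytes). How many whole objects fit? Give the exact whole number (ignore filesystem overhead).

2

Capacity: 250 GB = 250,000,000,000 bytes
Per item: 91.51 GB = 91,510,000,000 bytes
⌊250,000,000,000 / 91,510,000,000⌋ = 2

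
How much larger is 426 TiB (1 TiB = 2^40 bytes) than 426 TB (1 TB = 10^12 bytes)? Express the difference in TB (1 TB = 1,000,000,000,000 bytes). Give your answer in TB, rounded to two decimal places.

426 TiB = 426 × 1,099,511,627,776 = 468,391,953,432,576 bytes
426 TB = 426 × 1,000,000,000,000 = 426,000,000,000,000 bytes
difference = 42,391,953,432,576 bytes
42,391,953,432,576 / 1,000,000,000,000 = 42.39 TB

42.39 TB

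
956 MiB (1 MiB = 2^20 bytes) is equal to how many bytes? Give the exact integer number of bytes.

956 × 1,048,576 = 1,002,438,656 bytes

1,002,438,656 bytes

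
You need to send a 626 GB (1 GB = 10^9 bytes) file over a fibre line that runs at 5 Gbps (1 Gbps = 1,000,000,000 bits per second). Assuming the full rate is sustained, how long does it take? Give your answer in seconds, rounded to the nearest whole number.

1,002 seconds

626 GB = 626,000,000,000 bytes = 5,008,000,000,000 bits
5 Gbps = 5,000,000,000 bits/s
time = 5,008,000,000,000 / 5,000,000,000 = 1,002 s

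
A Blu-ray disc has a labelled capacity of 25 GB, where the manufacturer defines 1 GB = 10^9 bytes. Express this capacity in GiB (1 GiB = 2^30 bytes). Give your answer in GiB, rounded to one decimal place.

23.3 GiB

25 GB × 1,000,000,000 bytes/GB = 25,000,000,000 bytes
1 GiB = 2^30 bytes = 1,073,741,824 bytes
25,000,000,000 / 1,073,741,824 = 23.3 GiB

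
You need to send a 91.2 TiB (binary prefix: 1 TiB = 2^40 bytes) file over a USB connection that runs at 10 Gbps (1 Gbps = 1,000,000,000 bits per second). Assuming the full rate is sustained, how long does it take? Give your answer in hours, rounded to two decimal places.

22.28 hours

91.2 TiB = 100,275,460,453,171.2 bytes = 802,203,683,625,369.6 bits
10 Gbps = 10,000,000,000 bits/s
time = 802,203,683,625,369.6 / 10,000,000,000 = 80,220.3684 s
80,220.3684 s / 3600 = 22.28 hours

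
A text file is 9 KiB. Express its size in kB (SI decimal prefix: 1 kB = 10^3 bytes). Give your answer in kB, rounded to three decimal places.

9 KiB × 1,024 bytes/KiB = 9,216 bytes
1 kB = 1,000 bytes
9,216 / 1,000 = 9.216 kB

9.216 kB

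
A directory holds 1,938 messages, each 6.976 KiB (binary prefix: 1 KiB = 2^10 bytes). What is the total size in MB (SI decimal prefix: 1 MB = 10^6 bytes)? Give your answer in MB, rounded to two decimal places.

Total = 1,938 × 6.976 KiB = 13519.488 KiB
= 13519.488 × 1,024 bytes = 13,843,955.712 bytes
1 MB = 1,000,000 bytes
13,843,955.712 / 1,000,000 = 13.84 MB

13.84 MB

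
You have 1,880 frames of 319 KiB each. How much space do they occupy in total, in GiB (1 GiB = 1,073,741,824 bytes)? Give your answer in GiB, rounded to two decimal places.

Total = 1,880 × 319 KiB = 599,720 KiB
= 599,720 × 1,024 bytes = 614,113,280 bytes
1 GiB = 1,073,741,824 bytes
614,113,280 / 1,073,741,824 = 0.57 GiB

0.57 GiB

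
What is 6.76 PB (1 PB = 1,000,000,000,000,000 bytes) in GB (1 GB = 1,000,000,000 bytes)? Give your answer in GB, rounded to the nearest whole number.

6.76 PB = 6.76 × 10^15 bytes = 6,760,000,000,000,000 bytes
1 GB = 10^9 bytes = 1,000,000,000 bytes
6,760,000,000,000,000 / 1,000,000,000 = 6,760,000 GB

6,760,000 GB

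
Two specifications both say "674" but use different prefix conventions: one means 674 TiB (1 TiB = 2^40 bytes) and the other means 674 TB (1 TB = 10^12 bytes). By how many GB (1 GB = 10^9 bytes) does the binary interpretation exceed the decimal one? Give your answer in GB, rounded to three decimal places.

67,070.837 GB

674 TiB = 674 × 1,099,511,627,776 = 741,070,837,121,024 bytes
674 TB = 674 × 1,000,000,000,000 = 674,000,000,000,000 bytes
difference = 67,070,837,121,024 bytes
67,070,837,121,024 / 1,000,000,000 = 67,070.837 GB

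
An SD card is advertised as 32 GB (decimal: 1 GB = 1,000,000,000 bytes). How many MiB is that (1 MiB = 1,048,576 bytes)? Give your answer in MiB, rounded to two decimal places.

32 GB = 32 × 10^9 bytes = 32,000,000,000 bytes
1 MiB = 2^20 bytes = 1,048,576 bytes
32,000,000,000 / 1,048,576 = 30,517.58 MiB

30,517.58 MiB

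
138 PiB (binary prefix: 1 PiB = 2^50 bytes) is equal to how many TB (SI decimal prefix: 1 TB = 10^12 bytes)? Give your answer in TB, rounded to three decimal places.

138 PiB × 1,125,899,906,842,624 bytes/PiB = 155,374,187,144,282,112 bytes
1 TB = 10^12 bytes = 1,000,000,000,000 bytes
155,374,187,144,282,112 / 1,000,000,000,000 = 155,374.187 TB

155,374.187 TB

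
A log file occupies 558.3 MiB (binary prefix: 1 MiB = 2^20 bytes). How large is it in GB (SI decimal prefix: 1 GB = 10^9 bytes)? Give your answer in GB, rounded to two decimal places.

0.59 GB

558.3 MiB = 558.3 × 2^20 bytes = 585,419,980.8 bytes
1 GB = 1,000,000,000 bytes
585,419,980.8 / 1,000,000,000 = 0.59 GB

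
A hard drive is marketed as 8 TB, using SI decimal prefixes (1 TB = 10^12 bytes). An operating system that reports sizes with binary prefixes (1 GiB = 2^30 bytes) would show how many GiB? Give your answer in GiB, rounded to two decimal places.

8 TB × 1,000,000,000,000 bytes/TB = 8,000,000,000,000 bytes
1 GiB = 1,073,741,824 bytes
8,000,000,000,000 / 1,073,741,824 = 7,450.58 GiB

7,450.58 GiB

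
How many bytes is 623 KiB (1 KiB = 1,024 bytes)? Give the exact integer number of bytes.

637,952 bytes

623 × 1,024 = 637,952 bytes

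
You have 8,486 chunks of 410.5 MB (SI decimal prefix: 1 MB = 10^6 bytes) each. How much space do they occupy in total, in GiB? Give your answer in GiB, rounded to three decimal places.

3,244.265 GiB

Total = 8,486 × 410.5 MB = 3,483,503 MB
= 3,483,503 × 1,000,000 bytes = 3,483,503,000,000 bytes
1 GiB = 1,073,741,824 bytes
3,483,503,000,000 / 1,073,741,824 = 3,244.265 GiB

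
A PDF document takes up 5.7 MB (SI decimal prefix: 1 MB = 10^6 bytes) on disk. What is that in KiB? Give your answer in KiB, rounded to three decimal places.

5.7 MB = 5.7 × 10^6 bytes = 5,700,000 bytes
1 KiB = 2^10 bytes = 1,024 bytes
5,700,000 / 1,024 = 5,566.406 KiB

5,566.406 KiB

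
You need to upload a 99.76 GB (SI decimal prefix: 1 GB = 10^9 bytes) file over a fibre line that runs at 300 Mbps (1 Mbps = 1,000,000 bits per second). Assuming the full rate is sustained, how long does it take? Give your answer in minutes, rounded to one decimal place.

44.3 minutes

99.76 GB = 99,760,000,000 bytes = 798,080,000,000 bits
300 Mbps = 300,000,000 bits/s
time = 798,080,000,000 / 300,000,000 = 2,660.27 s
2,660.27 s / 60 = 44.3 minutes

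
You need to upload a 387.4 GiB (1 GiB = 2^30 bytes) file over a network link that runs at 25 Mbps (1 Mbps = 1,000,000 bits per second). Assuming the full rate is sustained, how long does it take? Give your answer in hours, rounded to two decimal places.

36.97 hours

387.4 GiB = 415,967,582,617.6 bytes = 3,327,740,660,940.8 bits
25 Mbps = 25,000,000 bits/s
time = 3,327,740,660,940.8 / 25,000,000 = 133,109.6264 s
133,109.6264 s / 3600 = 36.97 hours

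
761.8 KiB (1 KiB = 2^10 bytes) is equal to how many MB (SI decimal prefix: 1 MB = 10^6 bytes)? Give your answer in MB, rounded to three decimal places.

761.8 KiB = 761.8 × 2^10 bytes = 780,083.2 bytes
1 MB = 10^6 bytes = 1,000,000 bytes
780,083.2 / 1,000,000 = 0.780 MB

0.780 MB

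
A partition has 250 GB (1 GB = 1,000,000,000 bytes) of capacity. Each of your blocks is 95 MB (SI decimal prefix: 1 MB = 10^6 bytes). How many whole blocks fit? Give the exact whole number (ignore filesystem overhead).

Capacity: 250 GB = 250,000,000,000 bytes
Per item: 95 MB = 95,000,000 bytes
⌊250,000,000,000 / 95,000,000⌋ = 2,631

2,631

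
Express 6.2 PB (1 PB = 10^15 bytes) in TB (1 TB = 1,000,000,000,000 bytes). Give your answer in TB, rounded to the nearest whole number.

6.2 PB = 6.2 × 10^15 bytes = 6,200,000,000,000,000 bytes
1 TB = 10^12 bytes = 1,000,000,000,000 bytes
6,200,000,000,000,000 / 1,000,000,000,000 = 6,200 TB

6,200 TB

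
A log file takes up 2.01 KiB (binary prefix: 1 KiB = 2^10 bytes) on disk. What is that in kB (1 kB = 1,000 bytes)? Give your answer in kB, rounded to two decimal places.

2.06 kB

2.01 KiB = 2.01 × 2^10 bytes = 2,058.24 bytes
1 kB = 1,000 bytes
2,058.24 / 1,000 = 2.06 kB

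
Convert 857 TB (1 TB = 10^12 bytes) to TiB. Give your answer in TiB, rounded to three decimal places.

779.437 TiB

857 TB = 857 × 10^12 bytes = 857,000,000,000,000 bytes
1 TiB = 1,099,511,627,776 bytes
857,000,000,000,000 / 1,099,511,627,776 = 779.437 TiB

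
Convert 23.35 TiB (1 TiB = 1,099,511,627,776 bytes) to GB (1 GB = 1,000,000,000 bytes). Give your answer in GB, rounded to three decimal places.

23.35 TiB = 23.35 × 2^40 bytes = 25,673,596,508,569.6 bytes
1 GB = 1,000,000,000 bytes
25,673,596,508,569.6 / 1,000,000,000 = 25,673.597 GB

25,673.597 GB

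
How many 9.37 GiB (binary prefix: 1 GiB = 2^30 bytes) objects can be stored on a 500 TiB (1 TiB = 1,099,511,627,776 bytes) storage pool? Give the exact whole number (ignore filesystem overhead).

Capacity: 500 TiB = 549,755,813,888,000 bytes
Per item: 9.37 GiB = 10,060,960,890.88 bytes
⌊549,755,813,888,000 / 10,060,960,890.88⌋ = 54,642

54,642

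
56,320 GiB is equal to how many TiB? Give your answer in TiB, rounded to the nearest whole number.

56,320 GiB = 56,320 × 2^30 bytes = 60,473,139,527,680 bytes
1 TiB = 1,099,511,627,776 bytes
60,473,139,527,680 / 1,099,511,627,776 = 55 TiB

55 TiB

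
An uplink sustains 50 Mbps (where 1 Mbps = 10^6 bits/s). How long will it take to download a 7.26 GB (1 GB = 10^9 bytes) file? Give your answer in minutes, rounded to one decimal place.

19.4 minutes

7.26 GB = 7,260,000,000 bytes = 58,080,000,000 bits
50 Mbps = 50,000,000 bits/s
time = 58,080,000,000 / 50,000,000 = 1,161.60 s
1,161.60 s / 60 = 19.4 minutes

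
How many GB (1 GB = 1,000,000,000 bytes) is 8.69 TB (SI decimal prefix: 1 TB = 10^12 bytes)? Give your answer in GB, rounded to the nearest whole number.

8.69 TB = 8.69 × 10^12 bytes = 8,690,000,000,000 bytes
1 GB = 1,000,000,000 bytes
8,690,000,000,000 / 1,000,000,000 = 8,690 GB

8,690 GB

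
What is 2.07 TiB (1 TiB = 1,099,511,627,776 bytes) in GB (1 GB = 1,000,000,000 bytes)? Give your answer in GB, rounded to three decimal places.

2.07 TiB = 2.07 × 2^40 bytes = 2,275,989,069,496.32 bytes
1 GB = 10^9 bytes = 1,000,000,000 bytes
2,275,989,069,496.32 / 1,000,000,000 = 2,275.989 GB

2,275.989 GB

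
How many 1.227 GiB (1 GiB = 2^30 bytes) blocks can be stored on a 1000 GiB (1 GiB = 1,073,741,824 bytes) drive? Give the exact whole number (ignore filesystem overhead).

814

Capacity: 1000 GiB = 1,073,741,824,000 bytes
Per item: 1.227 GiB = 1,317,481,218.048 bytes
⌊1,073,741,824,000 / 1,317,481,218.048⌋ = 814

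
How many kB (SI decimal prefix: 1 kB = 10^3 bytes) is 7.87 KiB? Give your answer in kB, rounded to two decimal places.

7.87 KiB = 7.87 × 2^10 bytes = 8,058.88 bytes
1 kB = 10^3 bytes = 1,000 bytes
8,058.88 / 1,000 = 8.06 kB

8.06 kB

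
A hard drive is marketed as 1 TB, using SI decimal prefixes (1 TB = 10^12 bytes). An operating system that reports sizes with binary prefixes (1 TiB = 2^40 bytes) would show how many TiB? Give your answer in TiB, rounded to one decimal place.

0.9 TiB

1 TB = 1 × 10^12 bytes = 1,000,000,000,000 bytes
1 TiB = 2^40 bytes = 1,099,511,627,776 bytes
1,000,000,000,000 / 1,099,511,627,776 = 0.9 TiB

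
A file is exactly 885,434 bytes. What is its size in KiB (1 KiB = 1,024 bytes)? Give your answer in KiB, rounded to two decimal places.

864.68 KiB

885,434 bytes given.
1 KiB = 1,024 bytes
885,434 / 1,024 = 864.68 KiB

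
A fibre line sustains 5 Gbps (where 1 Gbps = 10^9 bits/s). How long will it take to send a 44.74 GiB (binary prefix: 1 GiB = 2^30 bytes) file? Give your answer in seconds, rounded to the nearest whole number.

44.74 GiB = 48,039,209,205.76 bytes = 384,313,673,646.08 bits
5 Gbps = 5,000,000,000 bits/s
time = 384,313,673,646.08 / 5,000,000,000 = 77 s

77 seconds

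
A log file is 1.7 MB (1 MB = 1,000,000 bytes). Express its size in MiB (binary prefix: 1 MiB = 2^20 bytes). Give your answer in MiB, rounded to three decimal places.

1.621 MiB

1.7 MB = 1.7 × 10^6 bytes = 1,700,000 bytes
1 MiB = 2^20 bytes = 1,048,576 bytes
1,700,000 / 1,048,576 = 1.621 MiB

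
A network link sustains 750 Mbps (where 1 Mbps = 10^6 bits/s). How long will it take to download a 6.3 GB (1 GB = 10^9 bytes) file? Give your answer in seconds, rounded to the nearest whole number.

6.3 GB = 6,300,000,000 bytes = 50,400,000,000 bits
750 Mbps = 750,000,000 bits/s
time = 50,400,000,000 / 750,000,000 = 67 s

67 seconds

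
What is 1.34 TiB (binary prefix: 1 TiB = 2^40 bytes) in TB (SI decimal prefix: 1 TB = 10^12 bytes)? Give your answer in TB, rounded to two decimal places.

1.34 TiB × 1,099,511,627,776 bytes/TiB = 1,473,345,581,219.84 bytes
1 TB = 1,000,000,000,000 bytes
1,473,345,581,219.84 / 1,000,000,000,000 = 1.47 TB

1.47 TB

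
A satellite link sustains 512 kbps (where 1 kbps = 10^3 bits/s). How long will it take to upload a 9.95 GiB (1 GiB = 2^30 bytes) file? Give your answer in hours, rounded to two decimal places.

46.37 hours

9.95 GiB = 10,683,731,148.8 bytes = 85,469,849,190.4 bits
512 kbps = 512,000 bits/s
time = 85,469,849,190.4 / 512,000 = 166,933.2992 s
166,933.2992 s / 3600 = 46.37 hours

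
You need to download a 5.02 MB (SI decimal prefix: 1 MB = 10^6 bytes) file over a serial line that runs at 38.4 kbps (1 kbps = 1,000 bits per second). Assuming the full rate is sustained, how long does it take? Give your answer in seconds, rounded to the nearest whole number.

1,046 seconds

5.02 MB = 5,020,000 bytes = 40,160,000 bits
38.4 kbps = 38,400 bits/s
time = 40,160,000 / 38,400 = 1,046 s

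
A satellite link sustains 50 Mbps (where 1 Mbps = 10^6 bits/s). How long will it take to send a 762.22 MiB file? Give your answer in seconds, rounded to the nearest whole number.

762.22 MiB = 799,245,598.72 bytes = 6,393,964,789.76 bits
50 Mbps = 50,000,000 bits/s
time = 6,393,964,789.76 / 50,000,000 = 128 s

128 seconds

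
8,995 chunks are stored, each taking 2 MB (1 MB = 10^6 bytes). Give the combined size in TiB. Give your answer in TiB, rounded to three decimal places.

0.016 TiB

Total = 8,995 × 2 MB = 17,990 MB
= 17,990 × 1,000,000 bytes = 17,990,000,000 bytes
1 TiB = 1,099,511,627,776 bytes
17,990,000,000 / 1,099,511,627,776 = 0.016 TiB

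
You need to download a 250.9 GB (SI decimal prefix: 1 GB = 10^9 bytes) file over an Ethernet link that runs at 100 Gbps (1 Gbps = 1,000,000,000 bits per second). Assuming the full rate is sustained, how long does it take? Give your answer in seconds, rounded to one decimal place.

250.9 GB = 250,900,000,000 bytes = 2,007,200,000,000 bits
100 Gbps = 100,000,000,000 bits/s
time = 2,007,200,000,000 / 100,000,000,000 = 20.1 s

20.1 seconds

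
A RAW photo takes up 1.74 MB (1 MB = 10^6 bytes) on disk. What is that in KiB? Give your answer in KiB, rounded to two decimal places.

1.74 MB × 1,000,000 bytes/MB = 1,740,000 bytes
1 KiB = 1,024 bytes
1,740,000 / 1,024 = 1,699.22 KiB

1,699.22 KiB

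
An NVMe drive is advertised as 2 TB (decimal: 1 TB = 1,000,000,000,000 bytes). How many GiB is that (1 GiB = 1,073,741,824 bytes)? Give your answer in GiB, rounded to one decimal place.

1,862.6 GiB

2 TB = 2 × 10^12 bytes = 2,000,000,000,000 bytes
1 GiB = 2^30 bytes = 1,073,741,824 bytes
2,000,000,000,000 / 1,073,741,824 = 1,862.6 GiB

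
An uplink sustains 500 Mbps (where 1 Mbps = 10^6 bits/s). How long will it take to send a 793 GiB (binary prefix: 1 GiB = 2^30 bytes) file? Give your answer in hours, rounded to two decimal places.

793 GiB = 851,477,266,432 bytes = 6,811,818,131,456 bits
500 Mbps = 500,000,000 bits/s
time = 6,811,818,131,456 / 500,000,000 = 13,623.6363 s
13,623.6363 s / 3600 = 3.78 hours

3.78 hours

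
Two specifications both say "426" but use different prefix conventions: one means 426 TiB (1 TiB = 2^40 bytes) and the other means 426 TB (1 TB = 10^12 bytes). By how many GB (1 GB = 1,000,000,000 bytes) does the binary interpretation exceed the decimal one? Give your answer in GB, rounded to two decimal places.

426 TiB = 426 × 1,099,511,627,776 = 468,391,953,432,576 bytes
426 TB = 426 × 1,000,000,000,000 = 426,000,000,000,000 bytes
difference = 42,391,953,432,576 bytes
42,391,953,432,576 / 1,000,000,000 = 42,391.95 GB

42,391.95 GB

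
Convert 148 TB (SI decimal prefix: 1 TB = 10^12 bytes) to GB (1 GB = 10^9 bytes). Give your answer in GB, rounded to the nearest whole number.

148,000 GB

148 TB = 148 × 10^12 bytes = 148,000,000,000,000 bytes
1 GB = 10^9 bytes = 1,000,000,000 bytes
148,000,000,000,000 / 1,000,000,000 = 148,000 GB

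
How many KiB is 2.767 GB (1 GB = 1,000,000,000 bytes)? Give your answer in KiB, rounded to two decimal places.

2.767 GB = 2.767 × 10^9 bytes = 2,767,000,000 bytes
1 KiB = 2^10 bytes = 1,024 bytes
2,767,000,000 / 1,024 = 2,702,148.44 KiB

2,702,148.44 KiB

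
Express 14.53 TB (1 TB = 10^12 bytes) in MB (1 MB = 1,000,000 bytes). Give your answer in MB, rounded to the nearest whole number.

14.53 TB = 14.53 × 10^12 bytes = 14,530,000,000,000 bytes
1 MB = 1,000,000 bytes
14,530,000,000,000 / 1,000,000 = 14,530,000 MB

14,530,000 MB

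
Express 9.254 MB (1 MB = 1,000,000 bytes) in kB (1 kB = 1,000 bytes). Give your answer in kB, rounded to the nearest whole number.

9.254 MB = 9.254 × 10^6 bytes = 9,254,000 bytes
1 kB = 1,000 bytes
9,254,000 / 1,000 = 9,254 kB

9,254 kB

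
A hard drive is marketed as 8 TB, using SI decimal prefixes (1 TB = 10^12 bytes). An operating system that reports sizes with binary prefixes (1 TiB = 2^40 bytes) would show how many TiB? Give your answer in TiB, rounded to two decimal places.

7.28 TiB

8 TB = 8 × 10^12 bytes = 8,000,000,000,000 bytes
1 TiB = 1,099,511,627,776 bytes
8,000,000,000,000 / 1,099,511,627,776 = 7.28 TiB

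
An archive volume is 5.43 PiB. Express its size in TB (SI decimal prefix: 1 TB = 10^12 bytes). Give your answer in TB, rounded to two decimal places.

6,113.64 TB

5.43 PiB × 1,125,899,906,842,624 bytes/PiB = 6,113,636,494,155,448.32 bytes
1 TB = 1,000,000,000,000 bytes
6,113,636,494,155,448.32 / 1,000,000,000,000 = 6,113.64 TB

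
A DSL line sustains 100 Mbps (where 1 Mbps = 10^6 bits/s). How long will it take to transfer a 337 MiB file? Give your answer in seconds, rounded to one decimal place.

28.3 seconds

337 MiB = 353,370,112 bytes = 2,826,960,896 bits
100 Mbps = 100,000,000 bits/s
time = 2,826,960,896 / 100,000,000 = 28.3 s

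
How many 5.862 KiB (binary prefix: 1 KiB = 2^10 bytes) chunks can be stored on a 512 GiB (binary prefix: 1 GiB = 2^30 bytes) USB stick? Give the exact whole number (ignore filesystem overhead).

91,584,938

Capacity: 512 GiB = 549,755,813,888 bytes
Per item: 5.862 KiB = 6,002.688 bytes
⌊549,755,813,888 / 6,002.688⌋ = 91,584,938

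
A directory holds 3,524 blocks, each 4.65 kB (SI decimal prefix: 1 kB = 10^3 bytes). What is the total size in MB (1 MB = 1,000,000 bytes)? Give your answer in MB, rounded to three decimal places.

16.387 MB

Total = 3,524 × 4.65 kB = 16386.6 kB
= 16386.6 × 1,000 bytes = 16,386,600 bytes
1 MB = 1,000,000 bytes
16,386,600 / 1,000,000 = 16.387 MB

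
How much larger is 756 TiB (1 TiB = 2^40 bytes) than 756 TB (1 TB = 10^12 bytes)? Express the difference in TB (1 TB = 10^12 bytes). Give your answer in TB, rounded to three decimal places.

75.231 TB

756 TiB = 756 × 1,099,511,627,776 = 831,230,790,598,656 bytes
756 TB = 756 × 1,000,000,000,000 = 756,000,000,000,000 bytes
difference = 75,230,790,598,656 bytes
75,230,790,598,656 / 1,000,000,000,000 = 75.231 TB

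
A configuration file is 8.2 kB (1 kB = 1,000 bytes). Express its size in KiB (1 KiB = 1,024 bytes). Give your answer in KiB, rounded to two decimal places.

8.2 kB = 8.2 × 10^3 bytes = 8,200 bytes
1 KiB = 2^10 bytes = 1,024 bytes
8,200 / 1,024 = 8.01 KiB

8.01 KiB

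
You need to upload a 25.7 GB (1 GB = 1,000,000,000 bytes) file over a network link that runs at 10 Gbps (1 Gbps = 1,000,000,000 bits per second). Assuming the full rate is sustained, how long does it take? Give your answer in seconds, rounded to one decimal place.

25.7 GB = 25,700,000,000 bytes = 205,600,000,000 bits
10 Gbps = 10,000,000,000 bits/s
time = 205,600,000,000 / 10,000,000,000 = 20.6 s

20.6 seconds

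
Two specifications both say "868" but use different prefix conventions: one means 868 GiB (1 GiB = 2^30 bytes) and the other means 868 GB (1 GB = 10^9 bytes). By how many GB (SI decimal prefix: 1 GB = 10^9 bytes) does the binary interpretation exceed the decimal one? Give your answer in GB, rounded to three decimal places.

64.008 GB

868 GiB = 868 × 1,073,741,824 = 932,007,903,232 bytes
868 GB = 868 × 1,000,000,000 = 868,000,000,000 bytes
difference = 64,007,903,232 bytes
64,007,903,232 / 1,000,000,000 = 64.008 GB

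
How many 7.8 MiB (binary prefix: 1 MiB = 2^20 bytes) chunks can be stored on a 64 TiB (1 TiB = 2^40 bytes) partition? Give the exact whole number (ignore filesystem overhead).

8,603,700

Capacity: 64 TiB = 70,368,744,177,664 bytes
Per item: 7.8 MiB = 8,178,892.8 bytes
⌊70,368,744,177,664 / 8,178,892.8⌋ = 8,603,700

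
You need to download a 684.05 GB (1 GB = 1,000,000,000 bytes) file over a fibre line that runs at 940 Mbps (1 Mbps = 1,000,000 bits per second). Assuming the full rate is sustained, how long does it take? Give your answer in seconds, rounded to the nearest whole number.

684.05 GB = 684,050,000,000 bytes = 5,472,400,000,000 bits
940 Mbps = 940,000,000 bits/s
time = 5,472,400,000,000 / 940,000,000 = 5,822 s

5,822 seconds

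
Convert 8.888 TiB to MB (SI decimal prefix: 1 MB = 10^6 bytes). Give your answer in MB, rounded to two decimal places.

9,772,459.35 MB

8.888 TiB = 8.888 × 2^40 bytes = 9,772,459,347,673.088 bytes
1 MB = 1,000,000 bytes
9,772,459,347,673.088 / 1,000,000 = 9,772,459.35 MB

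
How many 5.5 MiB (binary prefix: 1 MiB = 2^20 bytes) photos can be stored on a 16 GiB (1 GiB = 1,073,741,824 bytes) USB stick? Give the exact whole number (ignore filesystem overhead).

Capacity: 16 GiB = 17,179,869,184 bytes
Per item: 5.5 MiB = 5,767,168 bytes
⌊17,179,869,184 / 5,767,168⌋ = 2,978

2,978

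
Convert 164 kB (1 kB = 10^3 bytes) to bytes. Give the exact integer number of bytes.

164 × 1,000 = 164,000 bytes  (1 kB = 10^3 bytes)

164,000 bytes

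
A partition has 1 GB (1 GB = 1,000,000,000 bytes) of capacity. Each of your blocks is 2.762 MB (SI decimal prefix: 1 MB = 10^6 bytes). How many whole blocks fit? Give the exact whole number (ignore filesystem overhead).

362

Capacity: 1 GB = 1,000,000,000 bytes
Per item: 2.762 MB = 2,762,000 bytes
⌊1,000,000,000 / 2,762,000⌋ = 362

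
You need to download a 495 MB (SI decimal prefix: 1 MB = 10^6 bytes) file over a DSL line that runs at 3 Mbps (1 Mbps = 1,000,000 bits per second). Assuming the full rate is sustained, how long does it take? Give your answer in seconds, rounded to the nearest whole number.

1,320 seconds

495 MB = 495,000,000 bytes = 3,960,000,000 bits
3 Mbps = 3,000,000 bits/s
time = 3,960,000,000 / 3,000,000 = 1,320 s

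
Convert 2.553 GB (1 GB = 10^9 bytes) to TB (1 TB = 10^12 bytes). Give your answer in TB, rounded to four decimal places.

2.553 GB = 2.553 × 10^9 bytes = 2,553,000,000 bytes
1 TB = 10^12 bytes = 1,000,000,000,000 bytes
2,553,000,000 / 1,000,000,000,000 = 0.0026 TB

0.0026 TB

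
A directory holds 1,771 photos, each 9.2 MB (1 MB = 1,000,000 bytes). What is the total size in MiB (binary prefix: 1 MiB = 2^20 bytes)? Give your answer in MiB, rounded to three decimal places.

Total = 1,771 × 9.2 MB = 16293.2 MB
= 16293.2 × 1,000,000 bytes = 16,293,200,000 bytes
1 MiB = 1,048,576 bytes
16,293,200,000 / 1,048,576 = 15,538.406 MiB

15,538.406 MiB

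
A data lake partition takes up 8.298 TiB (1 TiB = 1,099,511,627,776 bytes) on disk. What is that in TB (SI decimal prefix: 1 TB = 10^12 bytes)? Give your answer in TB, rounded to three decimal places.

9.124 TB

8.298 TiB = 8.298 × 2^40 bytes = 9,123,747,487,285.248 bytes
1 TB = 1,000,000,000,000 bytes
9,123,747,487,285.248 / 1,000,000,000,000 = 9.124 TB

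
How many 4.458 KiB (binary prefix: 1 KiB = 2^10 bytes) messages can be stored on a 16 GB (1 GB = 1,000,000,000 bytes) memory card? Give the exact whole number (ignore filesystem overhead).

Capacity: 16 GB = 16,000,000,000 bytes
Per item: 4.458 KiB = 4,564.992 bytes
⌊16,000,000,000 / 4,564.992⌋ = 3,504,934

3,504,934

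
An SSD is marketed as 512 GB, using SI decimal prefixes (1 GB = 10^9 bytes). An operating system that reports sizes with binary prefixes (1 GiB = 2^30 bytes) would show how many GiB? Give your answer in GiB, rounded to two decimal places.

512 GB × 1,000,000,000 bytes/GB = 512,000,000,000 bytes
1 GiB = 2^30 bytes = 1,073,741,824 bytes
512,000,000,000 / 1,073,741,824 = 476.84 GiB

476.84 GiB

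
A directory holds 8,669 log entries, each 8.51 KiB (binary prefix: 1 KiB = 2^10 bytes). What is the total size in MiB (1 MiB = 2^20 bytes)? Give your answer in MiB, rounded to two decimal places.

Total = 8,669 × 8.51 KiB = 73773.19 KiB
= 73773.19 × 1,024 bytes = 75,543,746.56 bytes
1 MiB = 1,048,576 bytes
75,543,746.56 / 1,048,576 = 72.04 MiB

72.04 MiB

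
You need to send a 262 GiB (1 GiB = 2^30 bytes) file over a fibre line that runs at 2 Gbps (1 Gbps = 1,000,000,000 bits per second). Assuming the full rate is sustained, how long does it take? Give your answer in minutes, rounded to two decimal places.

262 GiB = 281,320,357,888 bytes = 2,250,562,863,104 bits
2 Gbps = 2,000,000,000 bits/s
time = 2,250,562,863,104 / 2,000,000,000 = 1,125.281 s
1,125.281 s / 60 = 18.75 minutes

18.75 minutes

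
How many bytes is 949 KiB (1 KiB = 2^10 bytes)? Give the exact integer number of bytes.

949 × 1,024 = 971,776 bytes  (1 KiB = 2^10 bytes)

971,776 bytes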